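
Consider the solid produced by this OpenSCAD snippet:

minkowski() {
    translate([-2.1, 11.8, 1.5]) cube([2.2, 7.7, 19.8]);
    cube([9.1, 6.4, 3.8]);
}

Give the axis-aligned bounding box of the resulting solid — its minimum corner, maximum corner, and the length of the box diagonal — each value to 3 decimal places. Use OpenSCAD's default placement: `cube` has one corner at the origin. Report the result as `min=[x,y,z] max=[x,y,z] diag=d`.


min=[-2.100,11.800,1.500] max=[9.200,25.900,25.100] diag=29.723

A = translate([-2.1, 11.8, 1.5]) cube([2.2, 7.7, 19.8]) → bbox [-2.1,11.8,1.5] .. [0.1,19.5,21.3]
B = cube([9.1, 6.4, 3.8]) → bbox [0,0,0] .. [9.1,6.4,3.8]
lo = A.lo+B.lo = [-2.1+0, 11.8+0, 1.5+0] = [-2.100,11.800,1.500]
hi = A.hi+B.hi = [0.1+9.1, 19.5+6.4, 21.3+3.8] = [9.200,25.900,25.100]
diag = √(11.3²+14.1²+23.6²) = √883.46 = 29.723


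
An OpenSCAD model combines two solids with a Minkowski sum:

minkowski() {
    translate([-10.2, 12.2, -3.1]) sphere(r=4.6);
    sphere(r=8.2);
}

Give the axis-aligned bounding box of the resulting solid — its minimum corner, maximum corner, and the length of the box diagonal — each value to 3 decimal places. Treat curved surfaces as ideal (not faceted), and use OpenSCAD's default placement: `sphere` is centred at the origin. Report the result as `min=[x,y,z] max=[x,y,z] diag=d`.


min=[-23.000,-0.600,-15.900] max=[2.600,25.000,9.700] diag=44.341

A = translate([-10.2, 12.2, -3.1]) sphere(r=4.6) → bbox [-14.8,7.6,-7.7] .. [-5.6,16.8,1.5]
B = sphere(r=8.2) → bbox [-8.2,-8.2,-8.2] .. [8.2,8.2,8.2]
lo = A.lo+B.lo = [-14.8-8.2, 7.6-8.2, -7.7-8.2] = [-23.000,-0.600,-15.900]
hi = A.hi+B.hi = [-5.6+8.2, 16.8+8.2, 1.5+8.2] = [2.600,25.000,9.700]
diag = √(25.6²+25.6²+25.6²) = √1966.08 = 44.341


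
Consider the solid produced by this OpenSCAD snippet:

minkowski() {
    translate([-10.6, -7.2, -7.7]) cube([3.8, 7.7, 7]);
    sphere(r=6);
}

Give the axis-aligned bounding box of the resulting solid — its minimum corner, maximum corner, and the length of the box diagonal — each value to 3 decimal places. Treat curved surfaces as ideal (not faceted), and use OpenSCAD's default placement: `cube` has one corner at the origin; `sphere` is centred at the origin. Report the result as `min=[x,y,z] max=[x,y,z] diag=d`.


A = translate([-10.6, -7.2, -7.7]) cube([3.8, 7.7, 7]) → bbox [-10.6,-7.2,-7.7] .. [-6.8,0.5,-0.7]
B = sphere(r=6) → bbox [-6,-6,-6] .. [6,6,6]
lo = A.lo+B.lo = [-10.6-6, -7.2-6, -7.7-6] = [-16.600,-13.200,-13.700]
hi = A.hi+B.hi = [-6.8+6, 0.5+6, -0.7+6] = [-0.800,6.500,5.300]
diag = √(15.8²+19.7²+19²) = √998.73 = 31.603

min=[-16.600,-13.200,-13.700] max=[-0.800,6.500,5.300] diag=31.603


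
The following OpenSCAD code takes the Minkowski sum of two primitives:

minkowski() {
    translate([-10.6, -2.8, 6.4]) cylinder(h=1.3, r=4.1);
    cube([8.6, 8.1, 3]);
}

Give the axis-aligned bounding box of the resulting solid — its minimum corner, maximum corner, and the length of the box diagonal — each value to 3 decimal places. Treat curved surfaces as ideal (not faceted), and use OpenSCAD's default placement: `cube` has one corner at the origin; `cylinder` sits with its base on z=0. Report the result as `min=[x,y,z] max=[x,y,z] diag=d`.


min=[-14.700,-6.900,6.400] max=[2.100,9.400,10.700] diag=23.800

A = translate([-10.6, -2.8, 6.4]) cylinder(h=1.3, r=4.1) → bbox [-14.7,-6.9,6.4] .. [-6.5,1.3,7.7]
B = cube([8.6, 8.1, 3]) → bbox [0,0,0] .. [8.6,8.1,3]
lo = A.lo+B.lo = [-14.7+0, -6.9+0, 6.4+0] = [-14.700,-6.900,6.400]
hi = A.hi+B.hi = [-6.5+8.6, 1.3+8.1, 7.7+3] = [2.100,9.400,10.700]
diag = √(16.8²+16.3²+4.3²) = √566.42 = 23.800


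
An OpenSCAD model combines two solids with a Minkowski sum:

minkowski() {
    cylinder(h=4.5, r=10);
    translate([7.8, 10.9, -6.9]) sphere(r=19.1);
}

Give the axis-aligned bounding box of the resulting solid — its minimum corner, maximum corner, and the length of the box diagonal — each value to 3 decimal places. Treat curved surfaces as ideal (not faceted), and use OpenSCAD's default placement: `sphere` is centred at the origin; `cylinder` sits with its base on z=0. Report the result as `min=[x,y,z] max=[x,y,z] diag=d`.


min=[-21.300,-18.200,-26.000] max=[36.900,40.000,16.700] diag=92.724

A = translate([7.8, 10.9, -6.9]) sphere(r=19.1) → bbox [-11.3,-8.2,-26] .. [26.9,30,12.2]
B = cylinder(h=4.5, r=10) → bbox [-10,-10,0] .. [10,10,4.5]
lo = A.lo+B.lo = [-11.3-10, -8.2-10, -26+0] = [-21.300,-18.200,-26.000]
hi = A.hi+B.hi = [26.9+10, 30+10, 12.2+4.5] = [36.900,40.000,16.700]
diag = √(58.2²+58.2²+42.7²) = √8597.77 = 92.724


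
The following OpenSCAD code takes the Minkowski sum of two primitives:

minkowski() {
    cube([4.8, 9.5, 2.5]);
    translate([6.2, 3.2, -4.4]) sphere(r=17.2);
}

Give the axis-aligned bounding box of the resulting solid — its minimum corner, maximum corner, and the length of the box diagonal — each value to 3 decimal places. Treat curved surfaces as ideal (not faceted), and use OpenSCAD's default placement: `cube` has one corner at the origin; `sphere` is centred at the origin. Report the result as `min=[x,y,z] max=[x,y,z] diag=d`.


min=[-11.000,-14.000,-21.600] max=[28.200,29.900,15.300] diag=69.466

A = translate([6.2, 3.2, -4.4]) sphere(r=17.2) → bbox [-11,-14,-21.6] .. [23.4,20.4,12.8]
B = cube([4.8, 9.5, 2.5]) → bbox [0,0,0] .. [4.8,9.5,2.5]
lo = A.lo+B.lo = [-11+0, -14+0, -21.6+0] = [-11.000,-14.000,-21.600]
hi = A.hi+B.hi = [23.4+4.8, 20.4+9.5, 12.8+2.5] = [28.200,29.900,15.300]
diag = √(39.2²+43.9²+36.9²) = √4825.46 = 69.466


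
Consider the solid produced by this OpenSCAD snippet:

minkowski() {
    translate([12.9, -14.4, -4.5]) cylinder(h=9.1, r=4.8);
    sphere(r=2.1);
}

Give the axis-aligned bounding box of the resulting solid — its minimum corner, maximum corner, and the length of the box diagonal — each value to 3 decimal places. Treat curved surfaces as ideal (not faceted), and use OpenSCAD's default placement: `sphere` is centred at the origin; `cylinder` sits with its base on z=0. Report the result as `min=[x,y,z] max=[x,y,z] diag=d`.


min=[6.000,-21.300,-6.600] max=[19.800,-7.500,6.700] diag=23.617

A = translate([12.9, -14.4, -4.5]) cylinder(h=9.1, r=4.8) → bbox [8.1,-19.2,-4.5] .. [17.7,-9.6,4.6]
B = sphere(r=2.1) → bbox [-2.1,-2.1,-2.1] .. [2.1,2.1,2.1]
lo = A.lo+B.lo = [8.1-2.1, -19.2-2.1, -4.5-2.1] = [6.000,-21.300,-6.600]
hi = A.hi+B.hi = [17.7+2.1, -9.6+2.1, 4.6+2.1] = [19.800,-7.500,6.700]
diag = √(13.8²+13.8²+13.3²) = √557.77 = 23.617


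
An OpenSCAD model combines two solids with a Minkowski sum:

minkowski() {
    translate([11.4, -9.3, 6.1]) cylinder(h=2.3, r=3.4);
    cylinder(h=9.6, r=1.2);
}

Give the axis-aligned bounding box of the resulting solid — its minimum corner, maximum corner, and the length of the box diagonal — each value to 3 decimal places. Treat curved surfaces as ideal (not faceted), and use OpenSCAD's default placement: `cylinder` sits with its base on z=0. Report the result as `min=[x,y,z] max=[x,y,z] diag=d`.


A = translate([11.4, -9.3, 6.1]) cylinder(h=2.3, r=3.4) → bbox [8,-12.7,6.1] .. [14.8,-5.9,8.4]
B = cylinder(h=9.6, r=1.2) → bbox [-1.2,-1.2,0] .. [1.2,1.2,9.6]
lo = A.lo+B.lo = [8-1.2, -12.7-1.2, 6.1+0] = [6.800,-13.900,6.100]
hi = A.hi+B.hi = [14.8+1.2, -5.9+1.2, 8.4+9.6] = [16.000,-4.700,18.000]
diag = √(9.2²+9.2²+11.9²) = √310.89 = 17.632

min=[6.800,-13.900,6.100] max=[16.000,-4.700,18.000] diag=17.632


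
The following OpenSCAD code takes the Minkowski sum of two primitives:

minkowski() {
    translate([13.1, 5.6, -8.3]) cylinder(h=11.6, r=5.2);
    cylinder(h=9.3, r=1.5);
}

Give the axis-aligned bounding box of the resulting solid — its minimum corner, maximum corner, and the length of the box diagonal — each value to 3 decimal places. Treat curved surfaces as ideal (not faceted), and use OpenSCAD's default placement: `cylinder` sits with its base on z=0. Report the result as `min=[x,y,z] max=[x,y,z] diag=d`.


min=[6.400,-1.100,-8.300] max=[19.800,12.300,12.600] diag=28.212

A = translate([13.1, 5.6, -8.3]) cylinder(h=11.6, r=5.2) → bbox [7.9,0.4,-8.3] .. [18.3,10.8,3.3]
B = cylinder(h=9.3, r=1.5) → bbox [-1.5,-1.5,0] .. [1.5,1.5,9.3]
lo = A.lo+B.lo = [7.9-1.5, 0.4-1.5, -8.3+0] = [6.400,-1.100,-8.300]
hi = A.hi+B.hi = [18.3+1.5, 10.8+1.5, 3.3+9.3] = [19.800,12.300,12.600]
diag = √(13.4²+13.4²+20.9²) = √795.93 = 28.212


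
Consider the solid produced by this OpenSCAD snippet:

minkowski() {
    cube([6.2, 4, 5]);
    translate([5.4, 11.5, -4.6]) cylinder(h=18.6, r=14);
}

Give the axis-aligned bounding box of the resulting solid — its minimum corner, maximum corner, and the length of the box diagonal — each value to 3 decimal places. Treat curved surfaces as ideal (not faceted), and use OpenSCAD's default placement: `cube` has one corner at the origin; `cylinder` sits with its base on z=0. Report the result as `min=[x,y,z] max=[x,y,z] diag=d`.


A = translate([5.4, 11.5, -4.6]) cylinder(h=18.6, r=14) → bbox [-8.6,-2.5,-4.6] .. [19.4,25.5,14]
B = cube([6.2, 4, 5]) → bbox [0,0,0] .. [6.2,4,5]
lo = A.lo+B.lo = [-8.6+0, -2.5+0, -4.6+0] = [-8.600,-2.500,-4.600]
hi = A.hi+B.hi = [19.4+6.2, 25.5+4, 14+5] = [25.600,29.500,19.000]
diag = √(34.2²+32²+23.6²) = √2750.6 = 52.446

min=[-8.600,-2.500,-4.600] max=[25.600,29.500,19.000] diag=52.446


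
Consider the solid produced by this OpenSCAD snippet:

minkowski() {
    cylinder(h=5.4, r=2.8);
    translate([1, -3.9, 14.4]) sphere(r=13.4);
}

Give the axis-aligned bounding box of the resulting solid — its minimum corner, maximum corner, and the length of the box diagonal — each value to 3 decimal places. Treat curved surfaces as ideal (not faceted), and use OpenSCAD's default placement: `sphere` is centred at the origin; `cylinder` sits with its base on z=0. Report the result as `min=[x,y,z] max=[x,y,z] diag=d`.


min=[-15.200,-20.100,1.000] max=[17.200,12.300,33.200] diag=56.003

A = translate([1, -3.9, 14.4]) sphere(r=13.4) → bbox [-12.4,-17.3,1] .. [14.4,9.5,27.8]
B = cylinder(h=5.4, r=2.8) → bbox [-2.8,-2.8,0] .. [2.8,2.8,5.4]
lo = A.lo+B.lo = [-12.4-2.8, -17.3-2.8, 1+0] = [-15.200,-20.100,1.000]
hi = A.hi+B.hi = [14.4+2.8, 9.5+2.8, 27.8+5.4] = [17.200,12.300,33.200]
diag = √(32.4²+32.4²+32.2²) = √3136.36 = 56.003


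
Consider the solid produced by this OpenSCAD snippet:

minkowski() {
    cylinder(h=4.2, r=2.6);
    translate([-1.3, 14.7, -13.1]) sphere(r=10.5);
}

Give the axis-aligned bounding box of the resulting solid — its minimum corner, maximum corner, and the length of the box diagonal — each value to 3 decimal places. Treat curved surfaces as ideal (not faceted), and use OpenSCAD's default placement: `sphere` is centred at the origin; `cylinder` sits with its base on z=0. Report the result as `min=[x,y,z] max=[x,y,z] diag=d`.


min=[-14.400,1.600,-23.600] max=[11.800,27.800,1.600] diag=44.810

A = translate([-1.3, 14.7, -13.1]) sphere(r=10.5) → bbox [-11.8,4.2,-23.6] .. [9.2,25.2,-2.6]
B = cylinder(h=4.2, r=2.6) → bbox [-2.6,-2.6,0] .. [2.6,2.6,4.2]
lo = A.lo+B.lo = [-11.8-2.6, 4.2-2.6, -23.6+0] = [-14.400,1.600,-23.600]
hi = A.hi+B.hi = [9.2+2.6, 25.2+2.6, -2.6+4.2] = [11.800,27.800,1.600]
diag = √(26.2²+26.2²+25.2²) = √2007.92 = 44.810


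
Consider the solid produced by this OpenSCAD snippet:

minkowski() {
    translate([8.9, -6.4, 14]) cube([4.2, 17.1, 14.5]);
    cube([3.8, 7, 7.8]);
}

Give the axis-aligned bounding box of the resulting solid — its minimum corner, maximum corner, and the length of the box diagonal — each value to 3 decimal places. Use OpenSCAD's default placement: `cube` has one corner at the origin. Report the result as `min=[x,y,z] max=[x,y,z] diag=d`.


A = translate([8.9, -6.4, 14]) cube([4.2, 17.1, 14.5]) → bbox [8.9,-6.4,14] .. [13.1,10.7,28.5]
B = cube([3.8, 7, 7.8]) → bbox [0,0,0] .. [3.8,7,7.8]
lo = A.lo+B.lo = [8.9+0, -6.4+0, 14+0] = [8.900,-6.400,14.000]
hi = A.hi+B.hi = [13.1+3.8, 10.7+7, 28.5+7.8] = [16.900,17.700,36.300]
diag = √(8²+24.1²+22.3²) = √1142.1 = 33.795

min=[8.900,-6.400,14.000] max=[16.900,17.700,36.300] diag=33.795


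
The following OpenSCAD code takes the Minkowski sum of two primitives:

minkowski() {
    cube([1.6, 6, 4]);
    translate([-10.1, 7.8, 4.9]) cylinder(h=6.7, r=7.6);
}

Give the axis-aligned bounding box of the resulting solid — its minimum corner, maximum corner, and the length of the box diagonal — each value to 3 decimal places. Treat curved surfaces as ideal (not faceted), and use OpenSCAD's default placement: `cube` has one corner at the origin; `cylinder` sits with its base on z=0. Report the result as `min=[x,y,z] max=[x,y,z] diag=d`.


min=[-17.700,0.200,4.900] max=[-0.900,21.400,15.600] diag=29.089

A = translate([-10.1, 7.8, 4.9]) cylinder(h=6.7, r=7.6) → bbox [-17.7,0.2,4.9] .. [-2.5,15.4,11.6]
B = cube([1.6, 6, 4]) → bbox [0,0,0] .. [1.6,6,4]
lo = A.lo+B.lo = [-17.7+0, 0.2+0, 4.9+0] = [-17.700,0.200,4.900]
hi = A.hi+B.hi = [-2.5+1.6, 15.4+6, 11.6+4] = [-0.900,21.400,15.600]
diag = √(16.8²+21.2²+10.7²) = √846.17 = 29.089


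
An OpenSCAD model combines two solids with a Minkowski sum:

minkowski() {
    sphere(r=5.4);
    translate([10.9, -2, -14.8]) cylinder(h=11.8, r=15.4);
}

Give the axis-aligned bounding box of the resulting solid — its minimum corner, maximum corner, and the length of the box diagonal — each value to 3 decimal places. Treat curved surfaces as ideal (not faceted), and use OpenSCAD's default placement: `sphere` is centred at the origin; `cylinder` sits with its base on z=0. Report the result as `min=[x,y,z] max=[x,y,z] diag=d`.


min=[-9.900,-22.800,-20.200] max=[31.700,18.800,2.400] diag=63.023

A = translate([10.9, -2, -14.8]) cylinder(h=11.8, r=15.4) → bbox [-4.5,-17.4,-14.8] .. [26.3,13.4,-3]
B = sphere(r=5.4) → bbox [-5.4,-5.4,-5.4] .. [5.4,5.4,5.4]
lo = A.lo+B.lo = [-4.5-5.4, -17.4-5.4, -14.8-5.4] = [-9.900,-22.800,-20.200]
hi = A.hi+B.hi = [26.3+5.4, 13.4+5.4, -3+5.4] = [31.700,18.800,2.400]
diag = √(41.6²+41.6²+22.6²) = √3971.88 = 63.023


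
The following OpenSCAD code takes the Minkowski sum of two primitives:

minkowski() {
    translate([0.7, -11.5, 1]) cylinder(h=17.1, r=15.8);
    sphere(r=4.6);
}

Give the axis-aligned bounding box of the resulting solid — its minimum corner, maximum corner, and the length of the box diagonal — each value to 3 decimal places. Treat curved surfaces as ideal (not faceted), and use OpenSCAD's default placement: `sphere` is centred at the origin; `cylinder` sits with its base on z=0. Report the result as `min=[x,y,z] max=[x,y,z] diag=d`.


A = translate([0.7, -11.5, 1]) cylinder(h=17.1, r=15.8) → bbox [-15.1,-27.3,1] .. [16.5,4.3,18.1]
B = sphere(r=4.6) → bbox [-4.6,-4.6,-4.6] .. [4.6,4.6,4.6]
lo = A.lo+B.lo = [-15.1-4.6, -27.3-4.6, 1-4.6] = [-19.700,-31.900,-3.600]
hi = A.hi+B.hi = [16.5+4.6, 4.3+4.6, 18.1+4.6] = [21.100,8.900,22.700]
diag = √(40.8²+40.8²+26.3²) = √4020.97 = 63.411

min=[-19.700,-31.900,-3.600] max=[21.100,8.900,22.700] diag=63.411


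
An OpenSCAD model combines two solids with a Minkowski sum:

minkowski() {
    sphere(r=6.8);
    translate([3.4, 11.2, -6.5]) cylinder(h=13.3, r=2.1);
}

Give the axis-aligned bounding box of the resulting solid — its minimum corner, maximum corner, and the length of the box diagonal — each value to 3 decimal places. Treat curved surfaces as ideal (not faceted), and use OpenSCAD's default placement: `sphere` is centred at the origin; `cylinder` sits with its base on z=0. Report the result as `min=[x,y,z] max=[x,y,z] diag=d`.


A = translate([3.4, 11.2, -6.5]) cylinder(h=13.3, r=2.1) → bbox [1.3,9.1,-6.5] .. [5.5,13.3,6.8]
B = sphere(r=6.8) → bbox [-6.8,-6.8,-6.8] .. [6.8,6.8,6.8]
lo = A.lo+B.lo = [1.3-6.8, 9.1-6.8, -6.5-6.8] = [-5.500,2.300,-13.300]
hi = A.hi+B.hi = [5.5+6.8, 13.3+6.8, 6.8+6.8] = [12.300,20.100,13.600]
diag = √(17.8²+17.8²+26.9²) = √1357.29 = 36.841

min=[-5.500,2.300,-13.300] max=[12.300,20.100,13.600] diag=36.841


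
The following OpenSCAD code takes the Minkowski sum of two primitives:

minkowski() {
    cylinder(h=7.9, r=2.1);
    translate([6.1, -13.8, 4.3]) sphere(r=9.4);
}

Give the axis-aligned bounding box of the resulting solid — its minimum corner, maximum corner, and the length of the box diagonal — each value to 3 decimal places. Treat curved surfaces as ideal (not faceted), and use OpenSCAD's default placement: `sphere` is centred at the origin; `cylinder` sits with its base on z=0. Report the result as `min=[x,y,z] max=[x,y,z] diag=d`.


A = translate([6.1, -13.8, 4.3]) sphere(r=9.4) → bbox [-3.3,-23.2,-5.1] .. [15.5,-4.4,13.7]
B = cylinder(h=7.9, r=2.1) → bbox [-2.1,-2.1,0] .. [2.1,2.1,7.9]
lo = A.lo+B.lo = [-3.3-2.1, -23.2-2.1, -5.1+0] = [-5.400,-25.300,-5.100]
hi = A.hi+B.hi = [15.5+2.1, -4.4+2.1, 13.7+7.9] = [17.600,-2.300,21.600]
diag = √(23²+23²+26.7²) = √1770.89 = 42.082

min=[-5.400,-25.300,-5.100] max=[17.600,-2.300,21.600] diag=42.082


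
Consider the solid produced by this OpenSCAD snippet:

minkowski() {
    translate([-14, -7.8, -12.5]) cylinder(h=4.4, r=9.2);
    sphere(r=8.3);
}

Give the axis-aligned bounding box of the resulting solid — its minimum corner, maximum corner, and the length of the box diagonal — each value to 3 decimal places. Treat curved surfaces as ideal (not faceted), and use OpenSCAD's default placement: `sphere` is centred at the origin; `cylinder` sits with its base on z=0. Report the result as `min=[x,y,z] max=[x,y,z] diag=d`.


min=[-31.500,-25.300,-20.800] max=[3.500,9.700,0.200] diag=53.768

A = translate([-14, -7.8, -12.5]) cylinder(h=4.4, r=9.2) → bbox [-23.2,-17,-12.5] .. [-4.8,1.4,-8.1]
B = sphere(r=8.3) → bbox [-8.3,-8.3,-8.3] .. [8.3,8.3,8.3]
lo = A.lo+B.lo = [-23.2-8.3, -17-8.3, -12.5-8.3] = [-31.500,-25.300,-20.800]
hi = A.hi+B.hi = [-4.8+8.3, 1.4+8.3, -8.1+8.3] = [3.500,9.700,0.200]
diag = √(35²+35²+21²) = √2891 = 53.768


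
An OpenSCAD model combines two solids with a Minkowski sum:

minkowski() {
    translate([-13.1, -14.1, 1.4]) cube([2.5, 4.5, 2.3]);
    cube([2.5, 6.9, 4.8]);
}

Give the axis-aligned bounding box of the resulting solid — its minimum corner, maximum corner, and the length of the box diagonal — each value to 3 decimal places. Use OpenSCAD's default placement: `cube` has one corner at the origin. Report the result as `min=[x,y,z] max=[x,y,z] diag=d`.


min=[-13.100,-14.100,1.400] max=[-8.100,-2.700,8.500] diag=14.331

A = translate([-13.1, -14.1, 1.4]) cube([2.5, 4.5, 2.3]) → bbox [-13.1,-14.1,1.4] .. [-10.6,-9.6,3.7]
B = cube([2.5, 6.9, 4.8]) → bbox [0,0,0] .. [2.5,6.9,4.8]
lo = A.lo+B.lo = [-13.1+0, -14.1+0, 1.4+0] = [-13.100,-14.100,1.400]
hi = A.hi+B.hi = [-10.6+2.5, -9.6+6.9, 3.7+4.8] = [-8.100,-2.700,8.500]
diag = √(5²+11.4²+7.1²) = √205.37 = 14.331


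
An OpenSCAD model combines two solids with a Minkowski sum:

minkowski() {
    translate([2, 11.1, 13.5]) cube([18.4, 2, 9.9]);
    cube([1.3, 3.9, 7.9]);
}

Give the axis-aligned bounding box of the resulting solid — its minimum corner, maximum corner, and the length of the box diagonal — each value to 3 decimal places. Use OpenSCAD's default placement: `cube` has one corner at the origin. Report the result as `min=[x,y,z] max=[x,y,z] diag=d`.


A = translate([2, 11.1, 13.5]) cube([18.4, 2, 9.9]) → bbox [2,11.1,13.5] .. [20.4,13.1,23.4]
B = cube([1.3, 3.9, 7.9]) → bbox [0,0,0] .. [1.3,3.9,7.9]
lo = A.lo+B.lo = [2+0, 11.1+0, 13.5+0] = [2.000,11.100,13.500]
hi = A.hi+B.hi = [20.4+1.3, 13.1+3.9, 23.4+7.9] = [21.700,17.000,31.300]
diag = √(19.7²+5.9²+17.8²) = √739.74 = 27.198

min=[2.000,11.100,13.500] max=[21.700,17.000,31.300] diag=27.198


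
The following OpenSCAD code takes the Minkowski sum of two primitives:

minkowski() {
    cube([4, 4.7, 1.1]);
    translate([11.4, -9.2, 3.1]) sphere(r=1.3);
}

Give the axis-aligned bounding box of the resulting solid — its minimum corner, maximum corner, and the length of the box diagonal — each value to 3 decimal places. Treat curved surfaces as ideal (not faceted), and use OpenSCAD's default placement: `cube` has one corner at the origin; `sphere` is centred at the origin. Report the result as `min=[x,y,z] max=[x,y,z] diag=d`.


min=[10.100,-10.500,1.800] max=[16.700,-3.200,5.500] diag=10.514

A = translate([11.4, -9.2, 3.1]) sphere(r=1.3) → bbox [10.1,-10.5,1.8] .. [12.7,-7.9,4.4]
B = cube([4, 4.7, 1.1]) → bbox [0,0,0] .. [4,4.7,1.1]
lo = A.lo+B.lo = [10.1+0, -10.5+0, 1.8+0] = [10.100,-10.500,1.800]
hi = A.hi+B.hi = [12.7+4, -7.9+4.7, 4.4+1.1] = [16.700,-3.200,5.500]
diag = √(6.6²+7.3²+3.7²) = √110.54 = 10.514


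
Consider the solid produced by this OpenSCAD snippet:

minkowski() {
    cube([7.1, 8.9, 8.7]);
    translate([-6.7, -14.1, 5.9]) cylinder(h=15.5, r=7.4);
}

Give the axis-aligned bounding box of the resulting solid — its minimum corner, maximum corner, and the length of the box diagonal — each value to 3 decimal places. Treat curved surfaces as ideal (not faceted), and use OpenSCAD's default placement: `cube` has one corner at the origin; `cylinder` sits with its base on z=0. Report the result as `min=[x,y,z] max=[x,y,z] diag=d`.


min=[-14.100,-21.500,5.900] max=[7.800,2.200,30.100] diag=40.335

A = translate([-6.7, -14.1, 5.9]) cylinder(h=15.5, r=7.4) → bbox [-14.1,-21.5,5.9] .. [0.7,-6.7,21.4]
B = cube([7.1, 8.9, 8.7]) → bbox [0,0,0] .. [7.1,8.9,8.7]
lo = A.lo+B.lo = [-14.1+0, -21.5+0, 5.9+0] = [-14.100,-21.500,5.900]
hi = A.hi+B.hi = [0.7+7.1, -6.7+8.9, 21.4+8.7] = [7.800,2.200,30.100]
diag = √(21.9²+23.7²+24.2²) = √1626.94 = 40.335


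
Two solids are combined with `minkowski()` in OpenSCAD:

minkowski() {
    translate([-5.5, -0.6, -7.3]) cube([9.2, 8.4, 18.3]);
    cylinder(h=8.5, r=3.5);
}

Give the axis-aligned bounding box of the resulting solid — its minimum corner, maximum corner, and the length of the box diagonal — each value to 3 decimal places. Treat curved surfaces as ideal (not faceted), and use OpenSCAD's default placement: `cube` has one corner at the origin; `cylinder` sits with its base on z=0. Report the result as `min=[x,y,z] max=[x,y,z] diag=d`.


min=[-9.000,-4.100,-7.300] max=[7.200,11.300,19.500] diag=34.898

A = translate([-5.5, -0.6, -7.3]) cube([9.2, 8.4, 18.3]) → bbox [-5.5,-0.6,-7.3] .. [3.7,7.8,11]
B = cylinder(h=8.5, r=3.5) → bbox [-3.5,-3.5,0] .. [3.5,3.5,8.5]
lo = A.lo+B.lo = [-5.5-3.5, -0.6-3.5, -7.3+0] = [-9.000,-4.100,-7.300]
hi = A.hi+B.hi = [3.7+3.5, 7.8+3.5, 11+8.5] = [7.200,11.300,19.500]
diag = √(16.2²+15.4²+26.8²) = √1217.84 = 34.898


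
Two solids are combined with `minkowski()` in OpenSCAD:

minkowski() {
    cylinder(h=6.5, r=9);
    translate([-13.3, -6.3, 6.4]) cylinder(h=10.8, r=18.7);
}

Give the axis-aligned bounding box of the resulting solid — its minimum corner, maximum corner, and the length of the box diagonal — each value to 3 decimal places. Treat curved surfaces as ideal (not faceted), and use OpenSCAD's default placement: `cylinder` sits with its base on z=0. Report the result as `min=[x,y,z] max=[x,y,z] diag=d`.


min=[-41.000,-34.000,6.400] max=[14.400,21.400,23.700] diag=80.235

A = translate([-13.3, -6.3, 6.4]) cylinder(h=10.8, r=18.7) → bbox [-32,-25,6.4] .. [5.4,12.4,17.2]
B = cylinder(h=6.5, r=9) → bbox [-9,-9,0] .. [9,9,6.5]
lo = A.lo+B.lo = [-32-9, -25-9, 6.4+0] = [-41.000,-34.000,6.400]
hi = A.hi+B.hi = [5.4+9, 12.4+9, 17.2+6.5] = [14.400,21.400,23.700]
diag = √(55.4²+55.4²+17.3²) = √6437.61 = 80.235


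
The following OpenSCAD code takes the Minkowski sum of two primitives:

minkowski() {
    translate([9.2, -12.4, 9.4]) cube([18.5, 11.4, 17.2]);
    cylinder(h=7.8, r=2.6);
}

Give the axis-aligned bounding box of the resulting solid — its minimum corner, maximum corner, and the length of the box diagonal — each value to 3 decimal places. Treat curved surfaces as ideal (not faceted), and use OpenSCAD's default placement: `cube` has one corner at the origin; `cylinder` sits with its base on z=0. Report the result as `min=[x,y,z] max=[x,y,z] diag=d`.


min=[6.600,-15.000,9.400] max=[30.300,1.600,34.400] diag=38.239

A = translate([9.2, -12.4, 9.4]) cube([18.5, 11.4, 17.2]) → bbox [9.2,-12.4,9.4] .. [27.7,-1,26.6]
B = cylinder(h=7.8, r=2.6) → bbox [-2.6,-2.6,0] .. [2.6,2.6,7.8]
lo = A.lo+B.lo = [9.2-2.6, -12.4-2.6, 9.4+0] = [6.600,-15.000,9.400]
hi = A.hi+B.hi = [27.7+2.6, -1+2.6, 26.6+7.8] = [30.300,1.600,34.400]
diag = √(23.7²+16.6²+25²) = √1462.25 = 38.239


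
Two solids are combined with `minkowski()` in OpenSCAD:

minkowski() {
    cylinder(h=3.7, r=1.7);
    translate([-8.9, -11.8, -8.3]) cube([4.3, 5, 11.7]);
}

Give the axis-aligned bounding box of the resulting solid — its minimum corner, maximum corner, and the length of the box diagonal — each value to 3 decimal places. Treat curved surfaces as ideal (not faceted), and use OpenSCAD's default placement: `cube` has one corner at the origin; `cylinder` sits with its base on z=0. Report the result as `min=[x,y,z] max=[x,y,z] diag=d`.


min=[-10.600,-13.500,-8.300] max=[-2.900,-5.100,7.100] diag=19.158

A = translate([-8.9, -11.8, -8.3]) cube([4.3, 5, 11.7]) → bbox [-8.9,-11.8,-8.3] .. [-4.6,-6.8,3.4]
B = cylinder(h=3.7, r=1.7) → bbox [-1.7,-1.7,0] .. [1.7,1.7,3.7]
lo = A.lo+B.lo = [-8.9-1.7, -11.8-1.7, -8.3+0] = [-10.600,-13.500,-8.300]
hi = A.hi+B.hi = [-4.6+1.7, -6.8+1.7, 3.4+3.7] = [-2.900,-5.100,7.100]
diag = √(7.7²+8.4²+15.4²) = √367.01 = 19.158


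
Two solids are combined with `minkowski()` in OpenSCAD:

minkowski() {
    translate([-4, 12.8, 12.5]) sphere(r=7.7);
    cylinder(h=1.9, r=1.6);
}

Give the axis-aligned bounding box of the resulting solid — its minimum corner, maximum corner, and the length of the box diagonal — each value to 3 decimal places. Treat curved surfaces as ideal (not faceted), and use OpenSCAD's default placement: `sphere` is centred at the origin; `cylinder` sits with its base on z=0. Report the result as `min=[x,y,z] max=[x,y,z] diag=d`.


min=[-13.300,3.500,4.800] max=[5.300,22.100,22.100] diag=31.483

A = translate([-4, 12.8, 12.5]) sphere(r=7.7) → bbox [-11.7,5.1,4.8] .. [3.7,20.5,20.2]
B = cylinder(h=1.9, r=1.6) → bbox [-1.6,-1.6,0] .. [1.6,1.6,1.9]
lo = A.lo+B.lo = [-11.7-1.6, 5.1-1.6, 4.8+0] = [-13.300,3.500,4.800]
hi = A.hi+B.hi = [3.7+1.6, 20.5+1.6, 20.2+1.9] = [5.300,22.100,22.100]
diag = √(18.6²+18.6²+17.3²) = √991.21 = 31.483


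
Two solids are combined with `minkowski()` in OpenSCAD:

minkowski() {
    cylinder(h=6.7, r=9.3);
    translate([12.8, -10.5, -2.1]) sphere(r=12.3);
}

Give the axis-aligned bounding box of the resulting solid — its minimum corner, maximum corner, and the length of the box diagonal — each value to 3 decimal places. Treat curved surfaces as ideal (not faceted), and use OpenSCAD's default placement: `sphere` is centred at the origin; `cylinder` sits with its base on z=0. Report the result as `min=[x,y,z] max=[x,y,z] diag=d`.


min=[-8.800,-32.100,-14.400] max=[34.400,11.100,16.900] diag=68.645

A = translate([12.8, -10.5, -2.1]) sphere(r=12.3) → bbox [0.5,-22.8,-14.4] .. [25.1,1.8,10.2]
B = cylinder(h=6.7, r=9.3) → bbox [-9.3,-9.3,0] .. [9.3,9.3,6.7]
lo = A.lo+B.lo = [0.5-9.3, -22.8-9.3, -14.4+0] = [-8.800,-32.100,-14.400]
hi = A.hi+B.hi = [25.1+9.3, 1.8+9.3, 10.2+6.7] = [34.400,11.100,16.900]
diag = √(43.2²+43.2²+31.3²) = √4712.17 = 68.645


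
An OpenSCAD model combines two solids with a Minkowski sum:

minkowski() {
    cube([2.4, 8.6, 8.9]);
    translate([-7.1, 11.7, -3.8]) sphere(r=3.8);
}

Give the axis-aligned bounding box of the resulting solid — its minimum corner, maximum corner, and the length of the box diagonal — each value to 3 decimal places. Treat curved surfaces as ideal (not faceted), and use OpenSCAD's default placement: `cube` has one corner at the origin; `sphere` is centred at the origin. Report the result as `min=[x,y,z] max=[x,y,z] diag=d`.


A = translate([-7.1, 11.7, -3.8]) sphere(r=3.8) → bbox [-10.9,7.9,-7.6] .. [-3.3,15.5,0]
B = cube([2.4, 8.6, 8.9]) → bbox [0,0,0] .. [2.4,8.6,8.9]
lo = A.lo+B.lo = [-10.9+0, 7.9+0, -7.6+0] = [-10.900,7.900,-7.600]
hi = A.hi+B.hi = [-3.3+2.4, 15.5+8.6, 0+8.9] = [-0.900,24.100,8.900]
diag = √(10²+16.2²+16.5²) = √634.69 = 25.193

min=[-10.900,7.900,-7.600] max=[-0.900,24.100,8.900] diag=25.193


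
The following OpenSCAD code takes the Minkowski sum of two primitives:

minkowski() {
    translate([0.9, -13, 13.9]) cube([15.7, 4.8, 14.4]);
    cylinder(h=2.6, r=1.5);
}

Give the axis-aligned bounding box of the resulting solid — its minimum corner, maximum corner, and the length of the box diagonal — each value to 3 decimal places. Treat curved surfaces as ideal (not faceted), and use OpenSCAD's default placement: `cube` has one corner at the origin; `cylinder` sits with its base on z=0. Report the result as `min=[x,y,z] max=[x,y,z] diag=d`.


min=[-0.600,-14.500,13.900] max=[18.100,-6.700,30.900] diag=26.449

A = translate([0.9, -13, 13.9]) cube([15.7, 4.8, 14.4]) → bbox [0.9,-13,13.9] .. [16.6,-8.2,28.3]
B = cylinder(h=2.6, r=1.5) → bbox [-1.5,-1.5,0] .. [1.5,1.5,2.6]
lo = A.lo+B.lo = [0.9-1.5, -13-1.5, 13.9+0] = [-0.600,-14.500,13.900]
hi = A.hi+B.hi = [16.6+1.5, -8.2+1.5, 28.3+2.6] = [18.100,-6.700,30.900]
diag = √(18.7²+7.8²+17²) = √699.53 = 26.449


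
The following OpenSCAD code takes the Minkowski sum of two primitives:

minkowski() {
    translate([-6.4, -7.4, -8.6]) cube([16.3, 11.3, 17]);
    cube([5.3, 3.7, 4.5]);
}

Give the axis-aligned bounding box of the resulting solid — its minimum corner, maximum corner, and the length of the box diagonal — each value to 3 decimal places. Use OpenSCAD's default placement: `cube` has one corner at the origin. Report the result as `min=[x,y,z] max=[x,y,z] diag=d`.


min=[-6.400,-7.400,-8.600] max=[15.200,7.600,12.900] diag=33.968

A = translate([-6.4, -7.4, -8.6]) cube([16.3, 11.3, 17]) → bbox [-6.4,-7.4,-8.6] .. [9.9,3.9,8.4]
B = cube([5.3, 3.7, 4.5]) → bbox [0,0,0] .. [5.3,3.7,4.5]
lo = A.lo+B.lo = [-6.4+0, -7.4+0, -8.6+0] = [-6.400,-7.400,-8.600]
hi = A.hi+B.hi = [9.9+5.3, 3.9+3.7, 8.4+4.5] = [15.200,7.600,12.900]
diag = √(21.6²+15²+21.5²) = √1153.81 = 33.968


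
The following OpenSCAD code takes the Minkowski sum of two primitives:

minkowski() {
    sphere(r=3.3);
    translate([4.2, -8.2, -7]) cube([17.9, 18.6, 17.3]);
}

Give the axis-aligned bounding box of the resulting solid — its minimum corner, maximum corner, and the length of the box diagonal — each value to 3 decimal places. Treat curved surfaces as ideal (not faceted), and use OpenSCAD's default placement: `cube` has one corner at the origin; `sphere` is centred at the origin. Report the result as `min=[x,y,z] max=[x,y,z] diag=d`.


A = translate([4.2, -8.2, -7]) cube([17.9, 18.6, 17.3]) → bbox [4.2,-8.2,-7] .. [22.1,10.4,10.3]
B = sphere(r=3.3) → bbox [-3.3,-3.3,-3.3] .. [3.3,3.3,3.3]
lo = A.lo+B.lo = [4.2-3.3, -8.2-3.3, -7-3.3] = [0.900,-11.500,-10.300]
hi = A.hi+B.hi = [22.1+3.3, 10.4+3.3, 10.3+3.3] = [25.400,13.700,13.600]
diag = √(24.5²+25.2²+23.9²) = √1806.5 = 42.503

min=[0.900,-11.500,-10.300] max=[25.400,13.700,13.600] diag=42.503


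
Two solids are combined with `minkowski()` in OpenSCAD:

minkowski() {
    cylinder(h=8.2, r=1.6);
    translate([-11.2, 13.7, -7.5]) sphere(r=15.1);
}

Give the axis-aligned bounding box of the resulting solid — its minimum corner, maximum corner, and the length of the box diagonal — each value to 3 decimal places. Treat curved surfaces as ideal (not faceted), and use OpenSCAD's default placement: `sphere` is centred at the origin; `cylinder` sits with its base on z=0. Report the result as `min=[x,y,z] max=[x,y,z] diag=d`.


min=[-27.900,-3.000,-22.600] max=[5.500,30.400,15.800] diag=60.874

A = translate([-11.2, 13.7, -7.5]) sphere(r=15.1) → bbox [-26.3,-1.4,-22.6] .. [3.9,28.8,7.6]
B = cylinder(h=8.2, r=1.6) → bbox [-1.6,-1.6,0] .. [1.6,1.6,8.2]
lo = A.lo+B.lo = [-26.3-1.6, -1.4-1.6, -22.6+0] = [-27.900,-3.000,-22.600]
hi = A.hi+B.hi = [3.9+1.6, 28.8+1.6, 7.6+8.2] = [5.500,30.400,15.800]
diag = √(33.4²+33.4²+38.4²) = √3705.68 = 60.874


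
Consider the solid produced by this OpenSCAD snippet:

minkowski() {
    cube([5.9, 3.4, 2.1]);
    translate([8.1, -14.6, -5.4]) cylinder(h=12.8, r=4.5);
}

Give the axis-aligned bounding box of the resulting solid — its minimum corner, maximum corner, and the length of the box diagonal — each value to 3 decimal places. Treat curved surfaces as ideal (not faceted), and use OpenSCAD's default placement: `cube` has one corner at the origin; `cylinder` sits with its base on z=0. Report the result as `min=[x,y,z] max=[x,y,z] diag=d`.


A = translate([8.1, -14.6, -5.4]) cylinder(h=12.8, r=4.5) → bbox [3.6,-19.1,-5.4] .. [12.6,-10.1,7.4]
B = cube([5.9, 3.4, 2.1]) → bbox [0,0,0] .. [5.9,3.4,2.1]
lo = A.lo+B.lo = [3.6+0, -19.1+0, -5.4+0] = [3.600,-19.100,-5.400]
hi = A.hi+B.hi = [12.6+5.9, -10.1+3.4, 7.4+2.1] = [18.500,-6.700,9.500]
diag = √(14.9²+12.4²+14.9²) = √597.78 = 24.450

min=[3.600,-19.100,-5.400] max=[18.500,-6.700,9.500] diag=24.450


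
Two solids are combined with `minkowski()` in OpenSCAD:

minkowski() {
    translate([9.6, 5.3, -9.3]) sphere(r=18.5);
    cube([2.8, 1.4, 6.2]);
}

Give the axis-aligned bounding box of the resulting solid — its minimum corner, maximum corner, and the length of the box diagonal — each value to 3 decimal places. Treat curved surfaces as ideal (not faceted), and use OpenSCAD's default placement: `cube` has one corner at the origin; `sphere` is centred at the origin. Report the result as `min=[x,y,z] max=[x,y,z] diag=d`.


min=[-8.900,-13.200,-27.800] max=[30.900,25.200,15.400] diag=70.177

A = translate([9.6, 5.3, -9.3]) sphere(r=18.5) → bbox [-8.9,-13.2,-27.8] .. [28.1,23.8,9.2]
B = cube([2.8, 1.4, 6.2]) → bbox [0,0,0] .. [2.8,1.4,6.2]
lo = A.lo+B.lo = [-8.9+0, -13.2+0, -27.8+0] = [-8.900,-13.200,-27.800]
hi = A.hi+B.hi = [28.1+2.8, 23.8+1.4, 9.2+6.2] = [30.900,25.200,15.400]
diag = √(39.8²+38.4²+43.2²) = √4924.84 = 70.177


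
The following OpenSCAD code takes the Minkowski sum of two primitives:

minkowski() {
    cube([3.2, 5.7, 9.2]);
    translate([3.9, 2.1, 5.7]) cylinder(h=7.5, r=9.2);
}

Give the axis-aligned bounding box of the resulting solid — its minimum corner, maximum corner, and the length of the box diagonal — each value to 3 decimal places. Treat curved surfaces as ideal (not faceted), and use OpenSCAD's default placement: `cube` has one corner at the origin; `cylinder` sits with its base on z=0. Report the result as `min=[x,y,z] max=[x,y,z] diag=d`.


A = translate([3.9, 2.1, 5.7]) cylinder(h=7.5, r=9.2) → bbox [-5.3,-7.1,5.7] .. [13.1,11.3,13.2]
B = cube([3.2, 5.7, 9.2]) → bbox [0,0,0] .. [3.2,5.7,9.2]
lo = A.lo+B.lo = [-5.3+0, -7.1+0, 5.7+0] = [-5.300,-7.100,5.700]
hi = A.hi+B.hi = [13.1+3.2, 11.3+5.7, 13.2+9.2] = [16.300,17.000,22.400]
diag = √(21.6²+24.1²+16.7²) = √1326.26 = 36.418

min=[-5.300,-7.100,5.700] max=[16.300,17.000,22.400] diag=36.418


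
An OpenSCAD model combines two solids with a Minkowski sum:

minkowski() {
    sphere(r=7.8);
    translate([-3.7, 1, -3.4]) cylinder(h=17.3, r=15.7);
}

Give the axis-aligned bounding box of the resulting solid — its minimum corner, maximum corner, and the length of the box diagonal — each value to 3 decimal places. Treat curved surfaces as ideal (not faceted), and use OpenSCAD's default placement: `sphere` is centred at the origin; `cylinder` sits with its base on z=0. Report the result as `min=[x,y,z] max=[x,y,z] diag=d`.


A = translate([-3.7, 1, -3.4]) cylinder(h=17.3, r=15.7) → bbox [-19.4,-14.7,-3.4] .. [12,16.7,13.9]
B = sphere(r=7.8) → bbox [-7.8,-7.8,-7.8] .. [7.8,7.8,7.8]
lo = A.lo+B.lo = [-19.4-7.8, -14.7-7.8, -3.4-7.8] = [-27.200,-22.500,-11.200]
hi = A.hi+B.hi = [12+7.8, 16.7+7.8, 13.9+7.8] = [19.800,24.500,21.700]
diag = √(47²+47²+32.9²) = √5500.41 = 74.165

min=[-27.200,-22.500,-11.200] max=[19.800,24.500,21.700] diag=74.165


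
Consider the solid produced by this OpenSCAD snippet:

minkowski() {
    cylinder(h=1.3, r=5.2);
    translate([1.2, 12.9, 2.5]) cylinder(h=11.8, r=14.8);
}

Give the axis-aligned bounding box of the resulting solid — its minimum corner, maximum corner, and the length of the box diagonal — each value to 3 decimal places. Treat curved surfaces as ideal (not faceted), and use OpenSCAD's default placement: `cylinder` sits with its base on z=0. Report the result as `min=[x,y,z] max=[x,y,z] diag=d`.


A = translate([1.2, 12.9, 2.5]) cylinder(h=11.8, r=14.8) → bbox [-13.6,-1.9,2.5] .. [16,27.7,14.3]
B = cylinder(h=1.3, r=5.2) → bbox [-5.2,-5.2,0] .. [5.2,5.2,1.3]
lo = A.lo+B.lo = [-13.6-5.2, -1.9-5.2, 2.5+0] = [-18.800,-7.100,2.500]
hi = A.hi+B.hi = [16+5.2, 27.7+5.2, 14.3+1.3] = [21.200,32.900,15.600]
diag = √(40²+40²+13.1²) = √3371.61 = 58.066

min=[-18.800,-7.100,2.500] max=[21.200,32.900,15.600] diag=58.066


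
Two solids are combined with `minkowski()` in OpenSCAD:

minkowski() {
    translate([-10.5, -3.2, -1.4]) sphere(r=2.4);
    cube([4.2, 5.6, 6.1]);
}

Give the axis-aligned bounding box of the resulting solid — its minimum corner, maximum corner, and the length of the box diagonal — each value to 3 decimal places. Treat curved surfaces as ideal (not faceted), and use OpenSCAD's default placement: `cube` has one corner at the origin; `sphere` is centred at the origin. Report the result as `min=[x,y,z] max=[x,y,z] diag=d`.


A = translate([-10.5, -3.2, -1.4]) sphere(r=2.4) → bbox [-12.9,-5.6,-3.8] .. [-8.1,-0.8,1]
B = cube([4.2, 5.6, 6.1]) → bbox [0,0,0] .. [4.2,5.6,6.1]
lo = A.lo+B.lo = [-12.9+0, -5.6+0, -3.8+0] = [-12.900,-5.600,-3.800]
hi = A.hi+B.hi = [-8.1+4.2, -0.8+5.6, 1+6.1] = [-3.900,4.800,7.100]
diag = √(9²+10.4²+10.9²) = √307.97 = 17.549

min=[-12.900,-5.600,-3.800] max=[-3.900,4.800,7.100] diag=17.549


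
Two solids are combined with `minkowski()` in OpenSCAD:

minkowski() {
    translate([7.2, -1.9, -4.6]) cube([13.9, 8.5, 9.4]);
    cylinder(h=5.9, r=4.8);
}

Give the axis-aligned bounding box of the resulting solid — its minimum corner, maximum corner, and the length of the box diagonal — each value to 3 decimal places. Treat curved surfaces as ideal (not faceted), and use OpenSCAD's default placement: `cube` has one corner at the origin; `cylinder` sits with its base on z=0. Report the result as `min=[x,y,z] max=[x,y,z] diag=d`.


A = translate([7.2, -1.9, -4.6]) cube([13.9, 8.5, 9.4]) → bbox [7.2,-1.9,-4.6] .. [21.1,6.6,4.8]
B = cylinder(h=5.9, r=4.8) → bbox [-4.8,-4.8,0] .. [4.8,4.8,5.9]
lo = A.lo+B.lo = [7.2-4.8, -1.9-4.8, -4.6+0] = [2.400,-6.700,-4.600]
hi = A.hi+B.hi = [21.1+4.8, 6.6+4.8, 4.8+5.9] = [25.900,11.400,10.700]
diag = √(23.5²+18.1²+15.3²) = √1113.95 = 33.376

min=[2.400,-6.700,-4.600] max=[25.900,11.400,10.700] diag=33.376


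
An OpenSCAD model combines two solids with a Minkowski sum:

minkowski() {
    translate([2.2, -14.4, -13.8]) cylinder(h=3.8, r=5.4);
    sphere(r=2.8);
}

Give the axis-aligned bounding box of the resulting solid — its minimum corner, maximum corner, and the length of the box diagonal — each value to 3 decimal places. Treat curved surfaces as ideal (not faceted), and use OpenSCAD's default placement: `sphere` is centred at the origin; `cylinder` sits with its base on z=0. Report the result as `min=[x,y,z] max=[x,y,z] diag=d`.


A = translate([2.2, -14.4, -13.8]) cylinder(h=3.8, r=5.4) → bbox [-3.2,-19.8,-13.8] .. [7.6,-9,-10]
B = sphere(r=2.8) → bbox [-2.8,-2.8,-2.8] .. [2.8,2.8,2.8]
lo = A.lo+B.lo = [-3.2-2.8, -19.8-2.8, -13.8-2.8] = [-6.000,-22.600,-16.600]
hi = A.hi+B.hi = [7.6+2.8, -9+2.8, -10+2.8] = [10.400,-6.200,-7.200]
diag = √(16.4²+16.4²+9.4²) = √626.28 = 25.026

min=[-6.000,-22.600,-16.600] max=[10.400,-6.200,-7.200] diag=25.026


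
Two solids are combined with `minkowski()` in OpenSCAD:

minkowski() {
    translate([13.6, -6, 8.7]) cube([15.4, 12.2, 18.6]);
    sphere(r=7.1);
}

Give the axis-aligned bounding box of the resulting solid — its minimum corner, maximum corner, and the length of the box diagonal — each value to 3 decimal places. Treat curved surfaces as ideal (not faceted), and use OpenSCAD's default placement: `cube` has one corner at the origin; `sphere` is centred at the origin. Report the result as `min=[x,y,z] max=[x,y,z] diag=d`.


A = translate([13.6, -6, 8.7]) cube([15.4, 12.2, 18.6]) → bbox [13.6,-6,8.7] .. [29,6.2,27.3]
B = sphere(r=7.1) → bbox [-7.1,-7.1,-7.1] .. [7.1,7.1,7.1]
lo = A.lo+B.lo = [13.6-7.1, -6-7.1, 8.7-7.1] = [6.500,-13.100,1.600]
hi = A.hi+B.hi = [29+7.1, 6.2+7.1, 27.3+7.1] = [36.100,13.300,34.400]
diag = √(29.6²+26.4²+32.8²) = √2648.96 = 51.468

min=[6.500,-13.100,1.600] max=[36.100,13.300,34.400] diag=51.468
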